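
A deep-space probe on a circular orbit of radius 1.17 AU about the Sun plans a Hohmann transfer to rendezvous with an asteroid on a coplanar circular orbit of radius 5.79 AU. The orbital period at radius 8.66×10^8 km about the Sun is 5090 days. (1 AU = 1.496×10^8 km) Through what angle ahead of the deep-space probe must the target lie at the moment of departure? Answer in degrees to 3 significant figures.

From Kepler's third law T² = 4π²r³/μ at r = 8.66×10^8 km, T = 5090 days = 5090 × 86400 s = 4.39776×10^8 s: μ = 4π²r³/T² = 1.32572×10^11 km³/s².
In km: r₁ = 1.17 × 1.496×10^8 = 1.75032×10^8 km; r₂ = 5.79 × 1.496×10^8 = 8.66184×10^8 km.
The Hohmann ellipse has a_t = (r₁ + r₂)/2 = 5.20608×10^8 km.
Transfer time t = π√(a_t³/μ) = 1.0249×10^8 s.
The target's mean motion on its circular orbit is ω₂ = √(μ/r₂³) = 1.4283×10^-8 rad/s.
Angle swept by the target during transfer: ω₂·t = 1.46386 rad = 83.87°.
The deep-space probe traverses 180° on the transfer ellipse, so the target must lead by 180° − 83.87° = 96.1°.

φ = 96.1°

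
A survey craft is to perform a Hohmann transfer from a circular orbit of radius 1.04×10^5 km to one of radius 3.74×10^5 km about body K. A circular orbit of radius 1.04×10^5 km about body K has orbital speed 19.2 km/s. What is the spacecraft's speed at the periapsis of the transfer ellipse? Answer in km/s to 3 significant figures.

v = 24.0 km/s

From the circular-orbit relation v² = μ/r at r = 1.04×10^5 km: μ = v²r = (19.2)² × 1.04×10^5 = 3.83386×10^7 km³/s².
Semi-major axis of the transfer orbit: a_t = (1.040×10^5 + 3.740×10^5)/2 = 2.390×10^5 km.
The periapsis of the transfer ellipse is at r = 1.040×10^5 km.
Vis-viva: v = √[μ(2/r − 1/a_t)] = √[3.83386×10^7 × (2/1.040×10^5 − 1/2.390×10^5)] = 24.02 km/s.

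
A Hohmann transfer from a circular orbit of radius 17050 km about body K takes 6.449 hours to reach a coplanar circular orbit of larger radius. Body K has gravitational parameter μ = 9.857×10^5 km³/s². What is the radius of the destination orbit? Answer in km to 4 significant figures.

r₂ = 58470 km

Transfer time t = 6.449 hours = 23216.4 s, and t = π√(a_t³/μ).
So a_t = (μ t²/π²)^(1/3) = (9.857×10^5 × (23216.4)² / π²)^(1/3) = 37758 km.
Since a_t = (r₁ + r₂)/2, r₂ = 2a_t − r₁ = 2×37758 − 17050 = 58466 km.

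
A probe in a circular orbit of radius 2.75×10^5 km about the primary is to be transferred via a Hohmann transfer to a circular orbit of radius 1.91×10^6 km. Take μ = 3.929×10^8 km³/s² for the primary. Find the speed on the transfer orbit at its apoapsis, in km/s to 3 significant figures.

v = 7.20 km/s

Semi-major axis of the transfer orbit: a_t = (2.750×10^5 + 1.910×10^6)/2 = 1.0925×10^6 km.
The apoapsis of the transfer ellipse is at r = 1.910×10^6 km.
Applying v² = μ(2/r − 1/a_t): v = 7.196 km/s.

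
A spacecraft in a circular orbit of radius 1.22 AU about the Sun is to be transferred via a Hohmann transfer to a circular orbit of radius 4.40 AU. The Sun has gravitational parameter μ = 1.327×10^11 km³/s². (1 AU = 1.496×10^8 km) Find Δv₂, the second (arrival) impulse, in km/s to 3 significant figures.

Δv₂ = 4.84 km/s

In km: r₁ = 1.22 × 1.496×10^8 = 1.82512×10^8 km; r₂ = 4.40 × 1.496×10^8 = 6.5824×10^8 km.
The Hohmann ellipse has a_t = (r₁ + r₂)/2 = 4.20376×10^8 km.
On the circular orbit at r = 6.5824×10^8 km, v_c = √(μ/r) = 14.199 km/s.
Transfer-orbit speed at the same r (vis-viva, a = a_t): v_t = √[μ(2/r − 1/a_t)] = 9.3556 km/s.
Δv₂ = |v_t − v_c| = |9.3556 − 14.199| = 4.843 km/s.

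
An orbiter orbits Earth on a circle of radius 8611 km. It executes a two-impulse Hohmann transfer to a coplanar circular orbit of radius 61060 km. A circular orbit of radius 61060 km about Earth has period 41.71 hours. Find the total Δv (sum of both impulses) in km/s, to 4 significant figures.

From Kepler's third law T² = 4π²r³/μ at r = 61060 km, T = 41.71 hours = 41.71 × 3600 s = 1.50156×10^5 s: μ = 4π²r³/T² = 3.98607×10^5 km³/s².
The Hohmann ellipse has a_t = (r₁ + r₂)/2 = 34835.5 km.
Circular speed at r₁: v₁ = √(μ/r₁) = √(3.98607×10^5/8611) = 6.804 km/s.
Transfer-orbit speed at r₁ (vis-viva): v_p = √[μ(2/r₁ − 1/a_t)] = 9.008 km/s.
First burn Δv₁ = |v_p − v₁| = 2.204 km/s.
Circular speed at r₂: v₂ = √(μ/r₂) = 2.555 km/s.
Transfer-orbit speed at r₂: v_a = √[μ(2/r₂ − 1/a_t)] = 1.270 km/s.
Second burn Δv₂ = |v₂ − v_a| = 1.285 km/s.
Total Δv = Δv₁ + Δv₂ = 3.489 km/s.

Δv = 3.489 km/s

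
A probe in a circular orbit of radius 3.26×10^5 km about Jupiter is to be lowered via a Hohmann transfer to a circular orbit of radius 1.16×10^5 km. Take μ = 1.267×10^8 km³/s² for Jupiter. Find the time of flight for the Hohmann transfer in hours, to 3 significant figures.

t = 8.05 hours

Transfer-ellipse semi-major axis a_t = (r₁ + r₂)/2 = (3.260×10^5 + 1.160×10^5)/2 = 2.210×10^5 km.
Half the transfer-orbit period gives t = π√(a_t³/μ) = 28997 s.
Converting: 28997 s ÷ 3600 s/hour = 8.05 hours.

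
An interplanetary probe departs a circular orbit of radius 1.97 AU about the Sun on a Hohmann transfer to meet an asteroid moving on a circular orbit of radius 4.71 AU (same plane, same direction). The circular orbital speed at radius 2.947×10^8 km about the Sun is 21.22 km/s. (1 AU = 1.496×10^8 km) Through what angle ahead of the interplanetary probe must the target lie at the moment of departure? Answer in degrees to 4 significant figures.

φ = 72.51°

From the circular-orbit relation v² = μ/r at r = 2.947×10^8 km: μ = v²r = (21.22)² × 2.947×10^8 = 1.32700×10^11 km³/s².
In km: r₁ = 1.97 × 1.496×10^8 = 2.94712×10^8 km; r₂ = 4.71 × 1.496×10^8 = 7.04616×10^8 km.
Transfer-ellipse semi-major axis a_t = (r₁ + r₂)/2 = (2.94712×10^8 + 7.04616×10^8)/2 = 4.99664×10^8 km.
The half-period of the transfer ellipse is t = π√(a_t³/μ) = 9.632×10^7 s.
Target angular speed ω₂ = √(μ/r₂³) = 1.948×10^-8 rad/s.
Angle swept by the target during transfer: ω₂·t = 1.876 rad = 107.49°.
The interplanetary probe traverses 180° on the transfer ellipse, so the target must lead by 180° − 107.49° = 72.51°.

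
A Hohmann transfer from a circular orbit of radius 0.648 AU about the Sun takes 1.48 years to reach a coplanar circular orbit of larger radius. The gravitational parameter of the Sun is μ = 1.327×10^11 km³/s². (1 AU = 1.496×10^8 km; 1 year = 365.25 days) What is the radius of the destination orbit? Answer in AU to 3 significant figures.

In km: r₁ = 0.648 × 1.496×10^8 = 9.69408×10^7 km.
Transfer time t = 1.48 years × 365.25 × 86400 s = 4.6705248×10^7 s, and t = π√(a_t³/μ).
So a_t = (μ t²/π²)^(1/3) = (1.327×10^11 × (4.6705248×10^7)² / π²)^(1/3) = 3.0839×10^8 km.
Since a_t = (r₁ + r₂)/2, r₂ = 2a_t − r₁ = 2×3.0839×10^8 − 9.69408×10^7 = 5.198392×10^8 km.
In AU: r₂ = 5.198392×10^8 / 1.496×10^8 = 3.47 AU.

r₂ = 3.47 AU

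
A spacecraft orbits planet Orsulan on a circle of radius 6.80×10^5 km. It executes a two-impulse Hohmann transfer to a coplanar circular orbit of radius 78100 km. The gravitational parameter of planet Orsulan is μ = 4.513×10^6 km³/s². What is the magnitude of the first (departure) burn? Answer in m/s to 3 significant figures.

The Hohmann ellipse has a_t = (r₁ + r₂)/2 = 3.7905×10^5 km.
On the circular orbit at r = 6.800×10^5 km, v_c = √(μ/r) = 2.576 km/s.
Transfer-orbit speed at the same r (vis-viva, a = a_t): v_t = √[μ(2/r − 1/a_t)] = 1.169 km/s.
Δv₁ = |v_t − v_c| = |1.169 − 2.576| = 1.407 km/s.

Δv₁ = 1410 m/s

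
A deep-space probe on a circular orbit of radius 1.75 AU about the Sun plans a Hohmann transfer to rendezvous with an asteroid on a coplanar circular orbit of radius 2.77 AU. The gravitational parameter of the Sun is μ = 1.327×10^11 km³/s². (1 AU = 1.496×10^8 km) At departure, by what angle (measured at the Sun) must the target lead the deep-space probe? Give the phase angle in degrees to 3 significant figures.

In km: r₁ = 1.75 × 1.496×10^8 = 2.618×10^8 km; r₂ = 2.77 × 1.496×10^8 = 4.14392×10^8 km.
Transfer-ellipse semi-major axis a_t = (r₁ + r₂)/2 = (2.618×10^8 + 4.14392×10^8)/2 = 3.38096×10^8 km.
Transfer time t = π√(a_t³/μ) = 5.36135×10^7 s.
Target angular speed ω₂ = √(μ/r₂³) = 4.31836×10^-8 rad/s.
Angle swept by the target during transfer: ω₂·t = 2.3152 rad = 132.7°.
The deep-space probe traverses 180° on the transfer ellipse, so the target must lead by 180° − 132.7° = 47.3°.

φ = 47.3°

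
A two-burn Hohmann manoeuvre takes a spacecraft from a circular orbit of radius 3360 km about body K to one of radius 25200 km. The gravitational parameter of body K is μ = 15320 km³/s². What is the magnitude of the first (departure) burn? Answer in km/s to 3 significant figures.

Δv₁ = 0.701 km/s

The Hohmann ellipse has a_t = (r₁ + r₂)/2 = 14280 km.
On the circular orbit at r = 3360 km, v_c = √(μ/r) = 2.1353 km/s.
Transfer-orbit speed at the same r (vis-viva, a = a_t): v_t = √[μ(2/r − 1/a_t)] = 2.8366 km/s.
Δv₁ = |v_t − v_c| = |2.8366 − 2.1353| = 0.7013 km/s.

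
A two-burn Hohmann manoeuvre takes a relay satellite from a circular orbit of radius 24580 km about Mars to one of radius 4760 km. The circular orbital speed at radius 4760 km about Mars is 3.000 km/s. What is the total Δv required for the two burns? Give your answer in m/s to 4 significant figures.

From the circular-orbit relation v² = μ/r at r = 4760 km: μ = v²r = (3.000)² × 4760 = 42840.0 km³/s².
Transfer-ellipse semi-major axis a_t = (r₁ + r₂)/2 = (24580 + 4760)/2 = 14670 km.
Circular speed at r₁: v₁ = √(μ/r₁) = √(42840.0/24580) = 1.32018 km/s.
On the transfer ellipse at r₁, vis-viva equation gives v_a = √[μ(2/r₁ − 1/a_t)] = 0.752008 km/s.
First burn Δv₁ = |v_a − v₁| = 0.56817 km/s.
Circular speed at r₂: v₂ = √(μ/r₂) = 3.00000 km/s.
Transfer-orbit speed at r₂: v_p = √[μ(2/r₂ − 1/a_t)] = 3.88327 km/s.
Second burn Δv₂ = |v₂ − v_p| = 0.88327 km/s.
Total Δv = Δv₁ + Δv₂ = 1.451 km/s.

Δv = 1451 m/s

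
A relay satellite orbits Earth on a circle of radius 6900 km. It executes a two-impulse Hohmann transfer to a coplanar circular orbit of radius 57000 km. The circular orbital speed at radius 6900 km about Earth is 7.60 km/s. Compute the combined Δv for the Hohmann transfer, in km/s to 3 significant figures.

Δv = 3.97 km/s

From the circular-orbit relation v² = μ/r at r = 6900 km: μ = v²r = (7.60)² × 6900 = 3.98544×10^5 km³/s².
Semi-major axis of the transfer orbit: a_t = (6900 + 57000)/2 = 31950 km.
Circular speed at r₁: v₁ = √(μ/r₁) = √(3.98544×10^5/6900) = 7.60000 km/s.
On the transfer ellipse at r₁, v² = μ(2/r − 1/a) gives v_p = √[μ(2/r₁ − 1/a_t)] = 10.1512 km/s.
First burn Δv₁ = |v_p − v₁| = 2.5512 km/s.
Circular speed at r₂: v₂ = √(μ/r₂) = 2.6442 km/s.
Transfer-orbit speed at r₂: v_a = √[μ(2/r₂ − 1/a_t)] = 1.2288 km/s.
Second burn Δv₂ = |v₂ − v_a| = 1.4154 km/s.
Total Δv = Δv₁ + Δv₂ = 3.967 km/s.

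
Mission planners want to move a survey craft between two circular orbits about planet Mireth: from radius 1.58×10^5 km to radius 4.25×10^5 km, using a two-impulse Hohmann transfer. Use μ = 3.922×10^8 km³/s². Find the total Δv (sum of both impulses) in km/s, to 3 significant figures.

Δv = 18.3 km/s

Semi-major axis of the transfer orbit: a_t = (1.580×10^5 + 4.250×10^5)/2 = 2.915×10^5 km.
At r₁ the circular-orbit speed is v₁ = √(μ/r₁) = 49.82 km/s.
On the transfer ellipse at r₁, vis-viva gives v_p = √[μ(2/r₁ − 1/a_t)] = 60.16 km/s.
First burn Δv₁ = |v_p − v₁| = 10.34 km/s.
At r₂, v₂ = √(μ/r₂) = 30.378 km/s.
Transfer-orbit speed at r₂: v_a = √[μ(2/r₂ − 1/a_t)] = 22.365 km/s.
Second burn Δv₂ = |v₂ − v_a| = 8.013 km/s.
Total Δv = Δv₁ + Δv₂ = 18.35 km/s.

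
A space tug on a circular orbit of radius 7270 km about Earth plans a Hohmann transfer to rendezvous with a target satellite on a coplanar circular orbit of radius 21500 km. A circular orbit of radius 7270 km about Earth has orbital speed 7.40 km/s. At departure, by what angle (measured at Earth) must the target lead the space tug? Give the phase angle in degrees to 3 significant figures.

From the circular-orbit relation v² = μ/r at r = 7270 km: μ = v²r = (7.40)² × 7270 = 3.98105×10^5 km³/s².
Transfer-ellipse semi-major axis a_t = (r₁ + r₂)/2 = (7270 + 21500)/2 = 14385 km.
The half-period of the transfer ellipse is t = π√(a_t³/μ) = 8590.4 s.
The target's mean motion on its circular orbit is ω₂ = √(μ/r₂³) = 2.0014×10^-4 rad/s.
Angle swept by the target during transfer: ω₂·t = 1.7193 rad = 98.51°.
Arrival is 180° from departure on the ellipse, so φ = 180° − 98.51° = 81.5°.

φ = 81.5°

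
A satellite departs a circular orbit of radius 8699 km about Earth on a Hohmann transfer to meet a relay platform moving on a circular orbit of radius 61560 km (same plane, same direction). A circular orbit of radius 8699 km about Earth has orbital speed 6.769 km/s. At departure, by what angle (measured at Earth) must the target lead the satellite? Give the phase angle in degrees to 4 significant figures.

From the circular-orbit relation v² = μ/r at r = 8699 km: μ = v²r = (6.769)² × 8699 = 3.98583×10^5 km³/s².
Semi-major axis of the transfer orbit: a_t = (8699 + 61560)/2 = 35129.5 km.
The half-period of the transfer ellipse is t = π√(a_t³/μ) = 32764.1 s.
Target angular speed ω₂ = √(μ/r₂³) = 4.13344×10^-5 rad/s.
Angle swept by the target during transfer: ω₂·t = 1.35428 rad = 77.59°.
Arrival is 180° from departure on the ellipse, so φ = 180° − 77.59° = 102.4°.

φ = 102.4°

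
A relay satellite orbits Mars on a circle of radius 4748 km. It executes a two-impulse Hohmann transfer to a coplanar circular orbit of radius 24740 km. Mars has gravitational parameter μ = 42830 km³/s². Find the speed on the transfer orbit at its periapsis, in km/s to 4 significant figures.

Transfer-ellipse semi-major axis a_t = (r₁ + r₂)/2 = (4748 + 24740)/2 = 14744 km.
The periapsis of the transfer ellipse is at r = 4748 km.
Applying v² = μ(2/r − 1/a_t): v = 3.891 km/s.

v = 3.891 km/s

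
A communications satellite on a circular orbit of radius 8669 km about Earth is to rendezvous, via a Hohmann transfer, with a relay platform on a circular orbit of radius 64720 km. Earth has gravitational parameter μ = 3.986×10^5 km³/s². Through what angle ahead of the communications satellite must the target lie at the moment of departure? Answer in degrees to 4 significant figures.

Semi-major axis of the transfer orbit: a_t = (8669 + 64720)/2 = 36694.5 km.
The half-period of the transfer ellipse is t = π√(a_t³/μ) = 34977 s.
The target's mean motion on its circular orbit is ω₂ = √(μ/r₂³) = 3.8345×10^-5 rad/s.
Angle swept by the target during transfer: ω₂·t = 1.3412 rad = 76.845°.
The communications satellite traverses 180° on the transfer ellipse, so the target must lead by 180° − 76.845° = 103.2°.

φ = 103.2°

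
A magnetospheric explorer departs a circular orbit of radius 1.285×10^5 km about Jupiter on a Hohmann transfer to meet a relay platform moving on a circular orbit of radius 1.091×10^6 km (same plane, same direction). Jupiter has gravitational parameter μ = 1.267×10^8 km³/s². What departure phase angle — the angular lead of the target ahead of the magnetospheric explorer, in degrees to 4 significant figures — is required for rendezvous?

φ = 104.8°

The Hohmann ellipse has a_t = (r₁ + r₂)/2 = 6.0975×10^5 km.
The half-period of the transfer ellipse is t = π√(a_t³/μ) = 1.3289×10^5 s.
The target's mean motion on its circular orbit is ω₂ = √(μ/r₂³) = 9.8776×10^-6 rad/s.
Angle swept by the target during transfer: ω₂·t = 1.3126 rad = 75.21°.
Arrival is 180° from departure on the ellipse, so φ = 180° − 75.21° = 104.8°.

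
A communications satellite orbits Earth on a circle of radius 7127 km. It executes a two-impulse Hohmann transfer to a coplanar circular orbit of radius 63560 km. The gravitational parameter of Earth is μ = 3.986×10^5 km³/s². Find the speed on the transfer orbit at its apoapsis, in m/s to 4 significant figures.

The Hohmann ellipse has a_t = (r₁ + r₂)/2 = 35343.5 km.
At apoapsis, r = 63560 km.
From the vis-viva equation, v = √[μ(2/r − 1/a_t)] = 1.125 km/s.

v = 1125 m/s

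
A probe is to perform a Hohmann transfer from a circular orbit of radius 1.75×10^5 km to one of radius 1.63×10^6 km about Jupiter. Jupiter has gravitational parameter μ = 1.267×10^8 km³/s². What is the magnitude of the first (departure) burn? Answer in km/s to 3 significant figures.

Transfer-ellipse semi-major axis a_t = (r₁ + r₂)/2 = (1.750×10^5 + 1.630×10^6)/2 = 9.025×10^5 km.
Circular speed at r = 1.750×10^5 km: v_c = √(μ/r) = 26.907 km/s.
Vis-viva on the transfer ellipse at r = 1.750×10^5 km gives v_t = √[μ(2/r − 1/a_t)] = 36.161 km/s.
Δv₁ = |v_t − v_c| = |36.161 − 26.907| = 9.254 km/s.

Δv₁ = 9.25 km/s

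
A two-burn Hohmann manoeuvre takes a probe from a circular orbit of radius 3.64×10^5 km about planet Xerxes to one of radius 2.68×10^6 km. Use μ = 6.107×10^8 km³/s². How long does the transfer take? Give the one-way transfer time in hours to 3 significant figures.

The Hohmann ellipse has a_t = (r₁ + r₂)/2 = 1.522×10^6 km.
Transfer time t = π√(a_t³/μ) = π√((1.522×10^6)³ / 6.107×10^8) = 2.387×10^5 s.
Converting: 2.387×10^5 s ÷ 3600 s/hour = 66.3 hours.

t = 66.3 hours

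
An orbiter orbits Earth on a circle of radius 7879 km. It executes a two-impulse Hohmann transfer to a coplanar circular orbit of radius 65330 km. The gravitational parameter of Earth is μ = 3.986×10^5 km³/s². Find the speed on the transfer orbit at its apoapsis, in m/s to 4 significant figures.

The Hohmann ellipse has a_t = (r₁ + r₂)/2 = 36604.5 km.
At apoapsis, r = 65330 km.
Applying v² = μ(2/r − 1/a_t): v = 1.146 km/s.

v = 1146 m/s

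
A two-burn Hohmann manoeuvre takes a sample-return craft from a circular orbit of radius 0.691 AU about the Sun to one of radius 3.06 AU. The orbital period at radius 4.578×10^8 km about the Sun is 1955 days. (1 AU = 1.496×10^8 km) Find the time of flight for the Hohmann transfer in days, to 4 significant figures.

t = 469.0 days

From Kepler's third law T² = 4π²r³/μ at r = 4.578×10^8 km, T = 1955 days = 1955 × 86400 s = 1.68912×10^8 s: μ = 4π²r³/T² = 1.32760×10^11 km³/s².
In km: r₁ = 0.691 × 1.496×10^8 = 1.033736×10^8 km; r₂ = 3.06 × 1.496×10^8 = 4.57776×10^8 km.
Semi-major axis of the transfer orbit: a_t = (1.033736×10^8 + 4.57776×10^8)/2 = 2.805748×10^8 km.
By Kepler's third law the transfer-orbit period is T = 2π√(a_t³/μ), so t = T/2 = 4.052×10^7 s.
Converting: 4.052×10^7 s ÷ 86400 s/day = 469.0 days.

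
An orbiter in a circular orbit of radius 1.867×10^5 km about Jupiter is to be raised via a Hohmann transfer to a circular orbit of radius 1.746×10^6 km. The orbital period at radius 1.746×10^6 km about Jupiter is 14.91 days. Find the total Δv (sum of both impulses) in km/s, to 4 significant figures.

From Kepler's third law T² = 4π²r³/μ at r = 1.746×10^6 km, T = 14.91 days = 14.91 × 86400 s = 1.288224×10^6 s: μ = 4π²r³/T² = 1.26622×10^8 km³/s².
The Hohmann ellipse has a_t = (r₁ + r₂)/2 = 9.6635×10^5 km.
At r₁ the circular-orbit speed is v₁ = √(μ/r₁) = 26.043 km/s.
Transfer-orbit speed at r₁ (vis-viva equation): v_p = √[μ(2/r₁ − 1/a_t)] = 35.006 km/s.
First burn Δv₁ = |v_p − v₁| = 8.963 km/s.
At r₂, v₂ = √(μ/r₂) = 8.516 km/s.
Transfer-orbit speed at r₂: v_a = √[μ(2/r₂ − 1/a_t)] = 3.743 km/s.
Second burn Δv₂ = |v₂ − v_a| = 4.773 km/s.
Δv = Δv₁ + Δv₂ = 8.963 + 4.773 = 13.74 km/s.

Δv = 13.74 km/s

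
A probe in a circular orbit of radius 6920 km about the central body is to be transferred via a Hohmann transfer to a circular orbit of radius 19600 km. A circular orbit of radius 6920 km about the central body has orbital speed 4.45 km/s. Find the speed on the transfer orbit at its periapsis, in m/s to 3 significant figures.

v = 5410 m/s

From the circular-orbit relation v² = μ/r at r = 6920 km: μ = v²r = (4.45)² × 6920 = 1.37033×10^5 km³/s².
Semi-major axis of the transfer orbit: a_t = (6920 + 19600)/2 = 13260 km.
The periapsis of the transfer ellipse is at r = 6920 km.
From the vis-viva equation, v = √[μ(2/r − 1/a_t)] = 5.410 km/s.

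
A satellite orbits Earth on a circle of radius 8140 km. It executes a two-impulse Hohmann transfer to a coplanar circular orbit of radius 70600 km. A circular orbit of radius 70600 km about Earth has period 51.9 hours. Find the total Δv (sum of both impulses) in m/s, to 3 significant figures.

Δv = 3670 m/s

From Kepler's third law T² = 4π²r³/μ at r = 70600 km, T = 51.9 hours = 51.9 × 3600 s = 1.8684×10^5 s: μ = 4π²r³/T² = 3.97955×10^5 km³/s².
Transfer-ellipse semi-major axis a_t = (r₁ + r₂)/2 = (8140 + 70600)/2 = 39370 km.
At r₁ the circular-orbit speed is v₁ = √(μ/r₁) = 6.992 km/s.
Transfer-orbit speed at r₁ (vis-viva): v_p = √[μ(2/r₁ − 1/a_t)] = 9.363 km/s.
First burn Δv₁ = |v_p − v₁| = 2.371 km/s.
At r₂, v₂ = √(μ/r₂) = 2.3742 km/s.
Transfer-orbit speed at r₂: v_a = √[μ(2/r₂ − 1/a_t)] = 1.0796 km/s.
Second burn Δv₂ = |v₂ − v_a| = 1.295 km/s.
Δv = Δv₁ + Δv₂ = 2.371 + 1.295 = 3.666 km/s.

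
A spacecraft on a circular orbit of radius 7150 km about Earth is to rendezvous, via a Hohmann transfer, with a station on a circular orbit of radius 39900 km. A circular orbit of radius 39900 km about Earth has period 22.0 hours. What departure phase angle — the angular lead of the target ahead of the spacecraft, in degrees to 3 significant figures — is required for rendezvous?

From Kepler's third law T² = 4π²r³/μ at r = 39900 km, T = 22.0 hours = 22.0 × 3600 s = 79200 s: μ = 4π²r³/T² = 3.99786×10^5 km³/s².
The Hohmann ellipse has a_t = (r₁ + r₂)/2 = 23525 km.
The half-period of the transfer ellipse is t = π√(a_t³/μ) = 17928 s.
The target's mean motion on its circular orbit is ω₂ = √(μ/r₂³) = 7.9333×10^-5 rad/s.
Angle swept by the target during transfer: ω₂·t = 1.4223 rad = 81.49°.
Arrival is 180° from departure on the ellipse, so φ = 180° − 81.49° = 98.5°.

φ = 98.5°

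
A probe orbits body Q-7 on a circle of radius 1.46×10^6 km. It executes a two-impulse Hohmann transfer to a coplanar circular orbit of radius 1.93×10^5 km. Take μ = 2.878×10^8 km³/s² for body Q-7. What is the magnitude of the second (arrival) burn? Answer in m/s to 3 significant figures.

The Hohmann ellipse has a_t = (r₁ + r₂)/2 = 8.265×10^5 km.
On the circular orbit at r = 1.930×10^5 km, v_c = √(μ/r) = 38.616 km/s.
Vis-viva on the transfer ellipse at r = 1.930×10^5 km gives v_t = √[μ(2/r − 1/a_t)] = 51.324 km/s.
Δv₂ = |v_t − v_c| = |51.324 − 38.616| = 12.71 km/s.

Δv₂ = 12700 m/s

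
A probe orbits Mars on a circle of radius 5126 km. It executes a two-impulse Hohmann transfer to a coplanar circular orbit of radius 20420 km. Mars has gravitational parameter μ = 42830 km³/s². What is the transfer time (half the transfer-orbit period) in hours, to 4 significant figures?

Semi-major axis of the transfer orbit: a_t = (5126 + 20420)/2 = 12773 km.
By Kepler's third law the transfer-orbit period is T = 2π√(a_t³/μ), so t = T/2 = 21914 s.
Converting: 21914 s ÷ 3600 s/hour = 6.087 hours.

t = 6.087 hours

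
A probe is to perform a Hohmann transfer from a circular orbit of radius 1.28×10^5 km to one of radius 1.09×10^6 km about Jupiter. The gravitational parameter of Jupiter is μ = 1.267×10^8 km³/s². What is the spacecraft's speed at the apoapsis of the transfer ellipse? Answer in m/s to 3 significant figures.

v = 4940 m/s

The Hohmann ellipse has a_t = (r₁ + r₂)/2 = 6.090×10^5 km.
At apoapsis, r = 1.090×10^6 km.
From the vis-viva equation, v = √[μ(2/r − 1/a_t)] = 4.943 km/s.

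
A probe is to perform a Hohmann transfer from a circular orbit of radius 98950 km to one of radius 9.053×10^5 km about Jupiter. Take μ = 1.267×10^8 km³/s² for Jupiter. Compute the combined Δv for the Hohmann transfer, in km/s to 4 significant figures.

Δv = 18.84 km/s

The Hohmann ellipse has a_t = (r₁ + r₂)/2 = 5.02125×10^5 km.
Circular speed at r₁: v₁ = √(μ/r₁) = √(1.267×10^8/98950) = 35.783 km/s.
Transfer-orbit speed at r₁ (vis-viva): v_p = √[μ(2/r₁ − 1/a_t)] = 48.047 km/s.
First burn Δv₁ = |v_p − v₁| = 12.26 km/s.
At r₂, v₂ = √(μ/r₂) = 11.8302 km/s.
Transfer-orbit speed at r₂: v_a = √[μ(2/r₂ − 1/a_t)] = 5.25163 km/s.
Second burn Δv₂ = |v₂ − v_a| = 6.579 km/s.
Total Δv = Δv₁ + Δv₂ = 18.84 km/s.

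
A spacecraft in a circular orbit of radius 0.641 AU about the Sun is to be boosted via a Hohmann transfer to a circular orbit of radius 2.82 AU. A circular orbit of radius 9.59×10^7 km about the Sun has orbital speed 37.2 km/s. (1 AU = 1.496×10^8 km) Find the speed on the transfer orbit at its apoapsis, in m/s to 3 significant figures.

From the circular-orbit relation v² = μ/r at r = 9.59×10^7 km: μ = v²r = (37.2)² × 9.59×10^7 = 1.32710×10^11 km³/s².
In km: r₁ = 0.641 × 1.496×10^8 = 9.58936×10^7 km; r₂ = 2.82 × 1.496×10^8 = 4.21872×10^8 km.
Semi-major axis of the transfer orbit: a_t = (9.58936×10^7 + 4.21872×10^8)/2 = 2.588828×10^8 km.
The apoapsis of the transfer ellipse is at r = 4.21872×10^8 km.
From the vis-viva equation, v = √[μ(2/r − 1/a_t)] = 10.79 km/s.

v = 10800 m/s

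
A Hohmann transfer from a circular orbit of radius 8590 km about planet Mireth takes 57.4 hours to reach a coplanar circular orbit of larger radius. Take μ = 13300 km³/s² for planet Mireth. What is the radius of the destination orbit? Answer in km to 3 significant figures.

Transfer time t = 57.4 hours = 2.0664×10^5 s, and t = π√(a_t³/μ).
So a_t = (μ t²/π²)^(1/3) = (13300 × (2.0664×10^5)² / π²)^(1/3) = 38606 km.
Since a_t = (r₁ + r₂)/2, r₂ = 2a_t − r₁ = 2×38606 − 8590 = 68622 km.

r₂ = 68600 km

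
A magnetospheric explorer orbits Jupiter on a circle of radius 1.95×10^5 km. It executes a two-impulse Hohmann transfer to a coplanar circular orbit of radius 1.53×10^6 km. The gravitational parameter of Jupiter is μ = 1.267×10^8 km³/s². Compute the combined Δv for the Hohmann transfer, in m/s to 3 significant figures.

The Hohmann ellipse has a_t = (r₁ + r₂)/2 = 8.625×10^5 km.
Circular speed at r₁: v₁ = √(μ/r₁) = √(1.267×10^8/1.950×10^5) = 25.49 km/s.
On the transfer ellipse at r₁, v² = μ(2/r − 1/a) gives v_p = √[μ(2/r₁ − 1/a_t)] = 33.95 km/s.
First burn Δv₁ = |v_p − v₁| = 8.460 km/s.
Circular speed at r₂: v₂ = √(μ/r₂) = 9.100 km/s.
Transfer-orbit speed at r₂: v_a = √[μ(2/r₂ − 1/a_t)] = 4.327 km/s.
Second burn Δv₂ = |v₂ − v_a| = 4.773 km/s.
Δv = Δv₁ + Δv₂ = 8.460 + 4.773 = 13.23 km/s.

Δv = 13200 m/s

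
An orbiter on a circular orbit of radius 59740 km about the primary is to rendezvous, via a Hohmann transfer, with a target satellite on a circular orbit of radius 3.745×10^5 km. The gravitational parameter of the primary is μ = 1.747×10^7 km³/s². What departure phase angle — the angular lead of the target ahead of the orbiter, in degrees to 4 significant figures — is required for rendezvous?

Semi-major axis of the transfer orbit: a_t = (59740 + 3.745×10^5)/2 = 2.1712×10^5 km.
The half-period of the transfer ellipse is t = π√(a_t³/μ) = 76041.9 s.
The target's mean motion on its circular orbit is ω₂ = √(μ/r₂³) = 1.82376×10^-5 rad/s.
Angle swept by the target during transfer: ω₂·t = 1.3868 rad = 79.46°.
Arrival is 180° from departure on the ellipse, so φ = 180° − 79.46° = 100.5°.

φ = 100.5°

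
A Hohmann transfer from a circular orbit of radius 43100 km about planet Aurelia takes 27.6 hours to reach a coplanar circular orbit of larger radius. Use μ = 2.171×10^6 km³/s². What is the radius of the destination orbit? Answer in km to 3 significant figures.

r₂ = 2.16×10^5 km

Transfer time t = 27.6 hours = 99360 s, and t = π√(a_t³/μ).
So a_t = (μ t²/π²)^(1/3) = (2.171×10^6 × (99360)² / π²)^(1/3) = 1.2950×10^5 km.
Since a_t = (r₁ + r₂)/2, r₂ = 2a_t − r₁ = 2×1.2950×10^5 − 43100 = 2.159×10^5 km.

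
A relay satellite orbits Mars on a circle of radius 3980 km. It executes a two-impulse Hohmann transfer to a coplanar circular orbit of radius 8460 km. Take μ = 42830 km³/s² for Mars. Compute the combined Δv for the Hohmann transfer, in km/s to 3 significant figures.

Δv = 0.996 km/s

Semi-major axis of the transfer orbit: a_t = (3980 + 8460)/2 = 6220 km.
Circular speed at r₁: v₁ = √(μ/r₁) = √(42830/3980) = 3.280443 km/s.
Transfer-orbit speed at r₁ (v² = μ(2/r − 1/a)): v_p = √[μ(2/r₁ − 1/a_t)] = 3.825802 km/s.
First burn Δv₁ = |v_p − v₁| = 0.545359 km/s.
At r₂, v₂ = √(μ/r₂) = 2.2500328 km/s.
Transfer-orbit speed at r₂: v_a = √[μ(2/r₂ − 1/a_t)] = 1.7998454 km/s.
Second burn Δv₂ = |v₂ − v_a| = 0.450187 km/s.
Total Δv = Δv₁ + Δv₂ = 0.9955 km/s.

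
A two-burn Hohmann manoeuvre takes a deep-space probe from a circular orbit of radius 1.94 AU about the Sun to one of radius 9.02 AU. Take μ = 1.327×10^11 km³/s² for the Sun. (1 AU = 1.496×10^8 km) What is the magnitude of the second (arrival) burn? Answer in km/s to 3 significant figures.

In km: r₁ = 1.94 × 1.496×10^8 = 2.90224×10^8 km; r₂ = 9.02 × 1.496×10^8 = 1.349392×10^9 km.
The Hohmann ellipse has a_t = (r₁ + r₂)/2 = 8.19808×10^8 km.
On the circular orbit at r = 1.349392×10^9 km, v_c = √(μ/r) = 9.9167 km/s.
Vis-viva on the transfer ellipse at r = 1.349392×10^9 km gives v_t = √[μ(2/r − 1/a_t)] = 5.9003 km/s.
Δv₂ = |v_t − v_c| = |5.9003 − 9.9167| = 4.016 km/s.

Δv₂ = 4.02 km/s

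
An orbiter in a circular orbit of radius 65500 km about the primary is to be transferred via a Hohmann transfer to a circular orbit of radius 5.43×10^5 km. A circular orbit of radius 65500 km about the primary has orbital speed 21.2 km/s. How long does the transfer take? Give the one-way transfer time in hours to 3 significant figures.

t = 27.0 hours

From the circular-orbit relation v² = μ/r at r = 65500 km: μ = v²r = (21.2)² × 65500 = 2.94383×10^7 km³/s².
The Hohmann ellipse has a_t = (r₁ + r₂)/2 = 3.0425×10^5 km.
Half the transfer-orbit period gives t = π√(a_t³/μ) = 97170 s.
Converting: 97170 s ÷ 3600 s/hour = 27.0 hours.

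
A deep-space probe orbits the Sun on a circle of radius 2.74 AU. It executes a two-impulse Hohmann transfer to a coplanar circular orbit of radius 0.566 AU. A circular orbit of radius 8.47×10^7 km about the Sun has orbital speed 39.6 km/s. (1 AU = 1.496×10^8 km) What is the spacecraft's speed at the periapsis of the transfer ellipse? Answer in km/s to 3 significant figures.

From the circular-orbit relation v² = μ/r at r = 8.47×10^7 km: μ = v²r = (39.6)² × 8.47×10^7 = 1.32823×10^11 km³/s².
In km: r₁ = 2.74 × 1.496×10^8 = 4.09904×10^8 km; r₂ = 0.566 × 1.496×10^8 = 8.46736×10^7 km.
The Hohmann ellipse has a_t = (r₁ + r₂)/2 = 2.472888×10^8 km.
At periapsis, r = 8.46736×10^7 km.
From the vis-viva equation, v = √[μ(2/r − 1/a_t)] = 50.99 km/s.

v = 51.0 km/s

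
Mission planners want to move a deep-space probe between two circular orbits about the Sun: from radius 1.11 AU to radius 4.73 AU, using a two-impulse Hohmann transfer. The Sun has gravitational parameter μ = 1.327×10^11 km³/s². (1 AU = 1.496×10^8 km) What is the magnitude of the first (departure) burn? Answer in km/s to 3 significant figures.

Δv₁ = 7.71 km/s

In km: r₁ = 1.11 × 1.496×10^8 = 1.66056×10^8 km; r₂ = 4.73 × 1.496×10^8 = 7.07608×10^8 km.
Transfer-ellipse semi-major axis a_t = (r₁ + r₂)/2 = (1.66056×10^8 + 7.07608×10^8)/2 = 4.36832×10^8 km.
Circular speed at r = 1.66056×10^8 km: v_c = √(μ/r) = 28.27 km/s.
Vis-viva on the transfer ellipse at r = 1.66056×10^8 km gives v_t = √[μ(2/r − 1/a_t)] = 35.98 km/s.
Δv₁ = |v_t − v_c| = |35.98 − 28.27| = 7.710 km/s.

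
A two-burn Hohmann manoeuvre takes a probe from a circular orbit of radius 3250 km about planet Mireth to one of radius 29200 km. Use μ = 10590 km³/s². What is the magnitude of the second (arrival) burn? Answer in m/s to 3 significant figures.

The Hohmann ellipse has a_t = (r₁ + r₂)/2 = 16225 km.
Circular speed at r = 29200 km: v_c = √(μ/r) = 0.6022 km/s.
Vis-viva on the transfer ellipse at r = 29200 km gives v_t = √[μ(2/r − 1/a_t)] = 0.2695 km/s.
Δv₂ = |v_t − v_c| = |0.2695 − 0.6022| = 0.3327 km/s.

Δv₂ = 333 m/s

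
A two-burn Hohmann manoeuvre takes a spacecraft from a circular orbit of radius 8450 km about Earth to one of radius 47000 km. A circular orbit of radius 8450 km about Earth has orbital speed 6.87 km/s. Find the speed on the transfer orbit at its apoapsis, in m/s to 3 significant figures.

v = 1610 m/s

From the circular-orbit relation v² = μ/r at r = 8450 km: μ = v²r = (6.87)² × 8450 = 3.98814×10^5 km³/s².
Transfer-ellipse semi-major axis a_t = (r₁ + r₂)/2 = (8450 + 47000)/2 = 27725 km.
The apoapsis of the transfer ellipse is at r = 47000 km.
Vis-viva: v = √[μ(2/r − 1/a_t)] = √[3.98814×10^5 × (2/47000 − 1/27725)] = 1.608 km/s.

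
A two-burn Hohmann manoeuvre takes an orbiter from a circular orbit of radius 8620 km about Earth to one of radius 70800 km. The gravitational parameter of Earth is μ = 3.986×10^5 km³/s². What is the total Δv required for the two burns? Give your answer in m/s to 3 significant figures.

Δv = 3550 m/s

Transfer-ellipse semi-major axis a_t = (r₁ + r₂)/2 = (8620 + 70800)/2 = 39710 km.
At r₁ the circular-orbit speed is v₁ = √(μ/r₁) = 6.800 km/s.
Transfer-orbit speed at r₁ (vis-viva): v_p = √[μ(2/r₁ − 1/a_t)] = 9.080 km/s.
First burn Δv₁ = |v_p − v₁| = 2.280 km/s.
Circular speed at r₂: v₂ = √(μ/r₂) = 2.3728 km/s.
Transfer-orbit speed at r₂: v_a = √[μ(2/r₂ − 1/a_t)] = 1.1055 km/s.
Second burn Δv₂ = |v₂ − v_a| = 1.267 km/s.
Total Δv = Δv₁ + Δv₂ = 3.547 km/s.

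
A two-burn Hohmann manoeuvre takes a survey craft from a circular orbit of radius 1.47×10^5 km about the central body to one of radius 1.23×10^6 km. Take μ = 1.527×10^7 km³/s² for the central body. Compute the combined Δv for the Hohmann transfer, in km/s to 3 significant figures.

The Hohmann ellipse has a_t = (r₁ + r₂)/2 = 6.885×10^5 km.
At r₁ the circular-orbit speed is v₁ = √(μ/r₁) = 10.192 km/s.
On the transfer ellipse at r₁, vis-viva gives v_p = √[μ(2/r₁ − 1/a_t)] = 13.623 km/s.
First burn Δv₁ = |v_p − v₁| = 3.431 km/s.
At r₂, v₂ = √(μ/r₂) = 3.523 km/s.
Transfer-orbit speed at r₂: v_a = √[μ(2/r₂ − 1/a_t)] = 1.628 km/s.
Second burn Δv₂ = |v₂ − v_a| = 1.895 km/s.
Δv = Δv₁ + Δv₂ = 3.431 + 1.895 = 5.326 km/s.

Δv = 5.33 km/s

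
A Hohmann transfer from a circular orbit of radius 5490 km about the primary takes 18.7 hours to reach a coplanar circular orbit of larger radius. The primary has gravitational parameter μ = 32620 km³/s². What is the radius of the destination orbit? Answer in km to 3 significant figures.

Transfer time t = 18.7 hours = 67320 s, and t = π√(a_t³/μ).
So a_t = (μ t²/π²)^(1/3) = (32620 × (67320)² / π²)^(1/3) = 24650 km.
Since a_t = (r₁ + r₂)/2, r₂ = 2a_t − r₁ = 2×24650 − 5490 = 43810 km.

r₂ = 43800 km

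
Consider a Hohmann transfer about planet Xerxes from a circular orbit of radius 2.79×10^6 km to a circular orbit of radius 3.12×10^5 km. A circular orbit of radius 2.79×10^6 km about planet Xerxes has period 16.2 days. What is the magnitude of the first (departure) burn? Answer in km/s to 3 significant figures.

Δv₁ = 6.91 km/s

From Kepler's third law T² = 4π²r³/μ at r = 2.79×10^6 km, T = 16.2 days = 16.2 × 86400 s = 1.39968×10^6 s: μ = 4π²r³/T² = 4.37638×10^8 km³/s².
Semi-major axis of the transfer orbit: a_t = (2.790×10^6 + 3.120×10^5)/2 = 1.551×10^6 km.
Circular speed at r = 2.790×10^6 km: v_c = √(μ/r) = 12.524 km/s.
Vis-viva on the transfer ellipse at r = 2.790×10^6 km gives v_t = √[μ(2/r − 1/a_t)] = 5.6173 km/s.
Δv₁ = |v_t − v_c| = |5.6173 − 12.524| = 6.907 km/s.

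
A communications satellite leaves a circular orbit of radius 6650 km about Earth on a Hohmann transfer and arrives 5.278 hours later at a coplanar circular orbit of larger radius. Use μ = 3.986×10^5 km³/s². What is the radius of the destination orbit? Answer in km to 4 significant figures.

Transfer time t = 5.278 hours = 19000.8 s, and t = π√(a_t³/μ).
So a_t = (μ t²/π²)^(1/3) = (3.986×10^5 × (19000.8)² / π²)^(1/3) = 24430 km.
Since a_t = (r₁ + r₂)/2, r₂ = 2a_t − r₁ = 2×24430 − 6650 = 42210 km.

r₂ = 42210 km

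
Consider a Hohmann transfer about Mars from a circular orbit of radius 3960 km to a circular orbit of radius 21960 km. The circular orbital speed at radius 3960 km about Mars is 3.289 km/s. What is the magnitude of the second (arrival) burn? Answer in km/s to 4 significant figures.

From the circular-orbit relation v² = μ/r at r = 3960 km: μ = v²r = (3.289)² × 3960 = 42837.4 km³/s².
Transfer-ellipse semi-major axis a_t = (r₁ + r₂)/2 = (3960 + 21960)/2 = 12960 km.
On the circular orbit at r = 21960 km, v_c = √(μ/r) = 1.39667 km/s.
Vis-viva on the transfer ellipse at r = 21960 km gives v_t = √[μ(2/r − 1/a_t)] = 0.772041 km/s.
Δv₂ = |v_t − v_c| = |0.772041 − 1.39667| = 0.6246 km/s.

Δv₂ = 0.6246 km/s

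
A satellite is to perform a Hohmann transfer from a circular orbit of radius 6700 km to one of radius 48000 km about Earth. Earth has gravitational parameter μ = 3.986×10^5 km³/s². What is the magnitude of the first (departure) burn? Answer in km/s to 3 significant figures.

Δv₁ = 2.51 km/s

Semi-major axis of the transfer orbit: a_t = (6700 + 48000)/2 = 27350 km.
On the circular orbit at r = 6700 km, v_c = √(μ/r) = 7.7131 km/s.
Vis-viva on the transfer ellipse at r = 6700 km gives v_t = √[μ(2/r − 1/a_t)] = 10.218 km/s.
Δv₁ = |v_t − v_c| = |10.218 − 7.7131| = 2.505 km/s.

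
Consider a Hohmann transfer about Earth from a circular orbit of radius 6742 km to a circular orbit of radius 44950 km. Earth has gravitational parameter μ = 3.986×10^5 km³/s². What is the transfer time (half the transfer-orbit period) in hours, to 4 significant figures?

t = 5.743 hours

Transfer-ellipse semi-major axis a_t = (r₁ + r₂)/2 = (6742 + 44950)/2 = 25846 km.
Half the transfer-orbit period gives t = π√(a_t³/μ) = 20676 s.
Converting: 20676 s ÷ 3600 s/hour = 5.743 hours.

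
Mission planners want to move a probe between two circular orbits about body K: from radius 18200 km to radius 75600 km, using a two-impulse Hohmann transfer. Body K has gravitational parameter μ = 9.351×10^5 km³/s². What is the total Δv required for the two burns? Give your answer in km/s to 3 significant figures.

Δv = 3.26 km/s

The Hohmann ellipse has a_t = (r₁ + r₂)/2 = 46900 km.
Circular speed at r₁: v₁ = √(μ/r₁) = √(9.351×10^5/18200) = 7.168 km/s.
Transfer-orbit speed at r₁ (vis-viva equation): v_p = √[μ(2/r₁ − 1/a_t)] = 9.101 km/s.
First burn Δv₁ = |v_p − v₁| = 1.933 km/s.
Circular speed at r₂: v₂ = √(μ/r₂) = 3.517 km/s.
Transfer-orbit speed at r₂: v_a = √[μ(2/r₂ − 1/a_t)] = 2.191 km/s.
Second burn Δv₂ = |v₂ − v_a| = 1.326 km/s.
Total Δv = Δv₁ + Δv₂ = 3.259 km/s.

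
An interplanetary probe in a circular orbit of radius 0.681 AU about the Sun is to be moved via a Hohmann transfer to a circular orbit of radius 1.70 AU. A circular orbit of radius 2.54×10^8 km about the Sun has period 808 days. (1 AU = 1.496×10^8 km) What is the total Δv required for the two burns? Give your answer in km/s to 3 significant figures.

Δv = 12.6 km/s

From Kepler's third law T² = 4π²r³/μ at r = 2.54×10^8 km, T = 808 days = 808 × 86400 s = 6.98112×10^7 s: μ = 4π²r³/T² = 1.32743×10^11 km³/s².
In km: r₁ = 0.681 × 1.496×10^8 = 1.018776×10^8 km; r₂ = 1.70 × 1.496×10^8 = 2.5432×10^8 km.
The Hohmann ellipse has a_t = (r₁ + r₂)/2 = 1.780988×10^8 km.
Circular speed at r₁: v₁ = √(μ/r₁) = √(1.32743×10^11/1.018776×10^8) = 36.096574 km/s.
Transfer-orbit speed at r₁ (v² = μ(2/r − 1/a)): v_p = √[μ(2/r₁ − 1/a_t)] = 43.134597 km/s.
First burn Δv₁ = |v_p − v₁| = 7.03802 km/s.
At r₂, v₂ = √(μ/r₂) = 22.84626 km/s.
Transfer-orbit speed at r₂: v_a = √[μ(2/r₂ − 1/a_t)] = 17.27921 km/s.
Second burn Δv₂ = |v₂ − v_a| = 5.56705 km/s.
Δv = Δv₁ + Δv₂ = 7.03802 + 5.56705 = 12.61 km/s.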